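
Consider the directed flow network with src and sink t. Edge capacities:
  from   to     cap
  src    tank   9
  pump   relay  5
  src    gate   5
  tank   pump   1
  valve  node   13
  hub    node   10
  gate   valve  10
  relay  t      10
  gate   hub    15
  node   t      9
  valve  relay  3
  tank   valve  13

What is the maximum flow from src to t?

Augment src->tank->pump->relay->t: bottleneck 1. Total 1.
Augment src->tank->valve->relay->t: bottleneck 3. Total 4.
Augment src->tank->valve->node->t: bottleneck 5. Total 9.
Augment src->gate->valve->node->t: bottleneck 4. Total 13.
No augmenting path remains in the residual graph.

13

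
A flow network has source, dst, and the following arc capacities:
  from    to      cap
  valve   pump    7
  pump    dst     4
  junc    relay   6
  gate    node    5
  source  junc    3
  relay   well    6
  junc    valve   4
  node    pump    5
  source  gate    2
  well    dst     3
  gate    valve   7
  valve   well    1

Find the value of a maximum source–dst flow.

Augment source->gate->node->pump->dst: bottleneck 2. Total 2.
Augment source->junc->valve->pump->dst: bottleneck 2. Total 4.
Augment source->junc->valve->well->dst: bottleneck 1. Total 5.
No augmenting path remains in the residual graph.

5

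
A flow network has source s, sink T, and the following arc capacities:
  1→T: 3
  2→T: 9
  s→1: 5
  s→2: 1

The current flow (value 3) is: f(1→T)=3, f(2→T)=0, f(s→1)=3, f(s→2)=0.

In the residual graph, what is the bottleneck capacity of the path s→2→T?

1

Residual capacities along the path: s→2: 1, 2→T: 9.
Minimum is 1.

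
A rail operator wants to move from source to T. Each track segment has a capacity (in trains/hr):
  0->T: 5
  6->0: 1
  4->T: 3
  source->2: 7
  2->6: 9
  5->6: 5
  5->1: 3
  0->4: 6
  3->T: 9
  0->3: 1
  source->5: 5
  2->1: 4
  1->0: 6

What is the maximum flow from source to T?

Augment source->2->1->0->T: bottleneck 4. Total 4.
Augment source->2->6->0->T: bottleneck 1. Total 5.
Augment source->5->1->0->3->T: bottleneck 1. Total 6.
Augment source->5->1->0->4->T: bottleneck 1. Total 7.
No augmenting path remains in the residual graph.

7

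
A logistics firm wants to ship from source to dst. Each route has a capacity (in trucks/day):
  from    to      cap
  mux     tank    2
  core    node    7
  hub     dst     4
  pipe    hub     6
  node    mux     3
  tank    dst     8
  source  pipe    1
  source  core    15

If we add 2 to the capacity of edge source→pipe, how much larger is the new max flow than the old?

Original max flow = 3.
After raising cap(source→pipe), augmenting paths through that edge carry 2 more units.
New max flow = 5. Increase = 2.

2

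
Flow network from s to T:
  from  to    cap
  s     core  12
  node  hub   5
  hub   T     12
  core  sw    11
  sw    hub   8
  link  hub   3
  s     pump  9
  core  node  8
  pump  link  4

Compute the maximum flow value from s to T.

12

Augment s->pump->link->hub->T: bottleneck 3. Total 3.
Augment s->core->sw->hub->T: bottleneck 8. Total 11.
Augment s->core->node->hub->T: bottleneck 1. Total 12.
No augmenting path remains in the residual graph.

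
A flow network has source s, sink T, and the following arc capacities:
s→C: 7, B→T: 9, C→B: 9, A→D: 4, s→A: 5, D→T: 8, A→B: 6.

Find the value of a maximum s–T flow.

Augment s→A→D→T: bottleneck 4. Total 4.
Augment s→A→B→T: bottleneck 1. Total 5.
Augment s→C→B→T: bottleneck 7. Total 12.
No augmenting path remains in the residual graph.

12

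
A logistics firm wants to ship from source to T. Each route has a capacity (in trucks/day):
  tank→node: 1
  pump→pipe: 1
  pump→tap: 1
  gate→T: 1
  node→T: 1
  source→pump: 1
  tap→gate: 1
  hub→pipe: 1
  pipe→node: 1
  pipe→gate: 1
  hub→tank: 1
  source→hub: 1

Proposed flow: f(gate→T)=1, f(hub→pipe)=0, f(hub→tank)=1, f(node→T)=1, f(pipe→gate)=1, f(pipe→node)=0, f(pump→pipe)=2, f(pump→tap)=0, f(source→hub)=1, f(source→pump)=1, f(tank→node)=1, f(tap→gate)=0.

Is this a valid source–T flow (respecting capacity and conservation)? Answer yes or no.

Capacity violated on pump→pipe: flow 2 > capacity 1.

No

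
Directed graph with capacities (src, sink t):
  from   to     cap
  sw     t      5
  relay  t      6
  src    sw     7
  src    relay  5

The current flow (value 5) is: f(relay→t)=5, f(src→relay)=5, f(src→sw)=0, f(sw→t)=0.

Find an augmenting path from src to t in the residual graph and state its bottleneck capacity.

src→sw→t, bottleneck 5

Residual along src→sw→t: src→sw: 7, sw→t: 5.
Bottleneck = min = 5.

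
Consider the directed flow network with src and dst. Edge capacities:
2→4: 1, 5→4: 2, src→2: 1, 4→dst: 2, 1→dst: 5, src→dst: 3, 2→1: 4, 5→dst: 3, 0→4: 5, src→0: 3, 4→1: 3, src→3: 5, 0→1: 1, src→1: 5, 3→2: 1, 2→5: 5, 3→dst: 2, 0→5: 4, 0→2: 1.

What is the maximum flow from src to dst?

15

Augment src→dst: bottleneck 3. Total 3.
Augment src→3→dst: bottleneck 2. Total 5.
Augment src→1→dst: bottleneck 5. Total 10.
Augment src→0→5→dst: bottleneck 3. Total 13.
Augment src→2→4→dst: bottleneck 1. Total 14.
Augment src→3→2→5→4→dst: bottleneck 1. Total 15.
No augmenting path remains in the residual graph.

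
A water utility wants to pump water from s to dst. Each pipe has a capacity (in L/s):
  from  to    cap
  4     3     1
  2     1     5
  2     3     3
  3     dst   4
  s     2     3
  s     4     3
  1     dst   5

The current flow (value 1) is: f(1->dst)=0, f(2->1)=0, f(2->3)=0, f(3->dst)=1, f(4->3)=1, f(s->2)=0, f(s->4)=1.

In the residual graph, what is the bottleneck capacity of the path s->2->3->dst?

3

Residual capacities along the path: s->2: 3, 2->3: 3, 3->dst: 3.
Minimum is 3.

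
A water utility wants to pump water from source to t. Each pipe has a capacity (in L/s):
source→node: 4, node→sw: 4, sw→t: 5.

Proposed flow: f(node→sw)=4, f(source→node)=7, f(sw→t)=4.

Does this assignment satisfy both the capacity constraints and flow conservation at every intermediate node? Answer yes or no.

Capacity violated on source→node: flow 7 > capacity 4.

No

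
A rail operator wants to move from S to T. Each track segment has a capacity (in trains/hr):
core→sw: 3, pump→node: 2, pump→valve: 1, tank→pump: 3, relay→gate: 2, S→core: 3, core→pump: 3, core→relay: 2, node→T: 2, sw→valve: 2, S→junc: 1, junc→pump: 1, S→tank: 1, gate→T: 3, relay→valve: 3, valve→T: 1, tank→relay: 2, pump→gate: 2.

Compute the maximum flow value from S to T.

Augment S→core→relay→gate→T: bottleneck 2. Total 2.
Augment S→core→sw→valve→T: bottleneck 1. Total 3.
Augment S→tank→pump→node→T: bottleneck 1. Total 4.
Augment S→junc→pump→node→T: bottleneck 1. Total 5.
No augmenting path remains in the residual graph.

5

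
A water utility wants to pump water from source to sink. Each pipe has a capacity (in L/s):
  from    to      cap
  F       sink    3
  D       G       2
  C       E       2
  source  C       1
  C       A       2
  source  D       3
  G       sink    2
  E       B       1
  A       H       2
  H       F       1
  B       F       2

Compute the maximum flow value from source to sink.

Augment source→D→G→sink: bottleneck 2. Total 2.
Augment source→C→E→B→F→sink: bottleneck 1. Total 3.
No augmenting path remains in the residual graph.

3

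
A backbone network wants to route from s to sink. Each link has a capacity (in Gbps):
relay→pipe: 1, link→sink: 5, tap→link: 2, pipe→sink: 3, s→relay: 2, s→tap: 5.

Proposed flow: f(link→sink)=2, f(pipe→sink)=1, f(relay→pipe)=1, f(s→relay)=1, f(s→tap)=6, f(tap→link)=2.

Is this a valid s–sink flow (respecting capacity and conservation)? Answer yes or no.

Capacity violated on s→tap: flow 6 > capacity 5.

No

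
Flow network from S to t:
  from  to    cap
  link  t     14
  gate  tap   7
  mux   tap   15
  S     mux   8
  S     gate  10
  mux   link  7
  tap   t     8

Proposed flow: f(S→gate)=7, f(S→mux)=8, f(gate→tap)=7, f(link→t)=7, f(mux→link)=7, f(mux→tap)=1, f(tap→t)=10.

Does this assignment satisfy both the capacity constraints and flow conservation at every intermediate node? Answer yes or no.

Capacity violated on tap→t: flow 10 > capacity 8.

No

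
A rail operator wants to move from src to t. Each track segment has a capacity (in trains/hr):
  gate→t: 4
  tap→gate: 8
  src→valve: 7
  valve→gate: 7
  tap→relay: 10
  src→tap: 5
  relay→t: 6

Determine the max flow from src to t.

Augment src→valve→gate→t: bottleneck 4. Total 4.
Augment src→tap→relay→t: bottleneck 5. Total 9.
No augmenting path remains in the residual graph.

9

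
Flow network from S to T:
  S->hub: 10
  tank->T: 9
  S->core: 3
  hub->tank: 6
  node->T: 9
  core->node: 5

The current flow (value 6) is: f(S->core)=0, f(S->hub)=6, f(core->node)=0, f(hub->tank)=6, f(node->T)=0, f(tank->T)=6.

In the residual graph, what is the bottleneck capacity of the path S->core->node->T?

3

Residual capacities along the path: S->core: 3, core->node: 5, node->T: 9.
Minimum is 3.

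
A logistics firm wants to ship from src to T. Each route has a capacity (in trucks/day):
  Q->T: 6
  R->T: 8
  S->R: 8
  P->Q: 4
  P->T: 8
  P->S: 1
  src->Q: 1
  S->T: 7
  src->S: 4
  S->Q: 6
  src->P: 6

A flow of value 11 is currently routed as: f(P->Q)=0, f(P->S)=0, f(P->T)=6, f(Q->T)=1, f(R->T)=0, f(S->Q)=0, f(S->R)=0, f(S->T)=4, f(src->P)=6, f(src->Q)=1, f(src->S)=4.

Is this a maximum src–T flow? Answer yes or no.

Yes

Residual reachable from src: {src}; T is not reachable.
Saturated cut: src->P, src->S, src->Q with total capacity 11 = current flow value. Flow is maximum.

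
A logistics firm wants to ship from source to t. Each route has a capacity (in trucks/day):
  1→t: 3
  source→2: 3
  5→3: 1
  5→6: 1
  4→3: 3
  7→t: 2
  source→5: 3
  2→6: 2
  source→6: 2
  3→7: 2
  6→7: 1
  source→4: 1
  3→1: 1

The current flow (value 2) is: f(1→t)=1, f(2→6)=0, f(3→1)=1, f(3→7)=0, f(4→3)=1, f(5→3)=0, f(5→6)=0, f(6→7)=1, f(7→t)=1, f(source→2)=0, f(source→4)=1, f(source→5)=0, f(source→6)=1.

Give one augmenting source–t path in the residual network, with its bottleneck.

Residual along source→5→3→7→t: source→5: 3, 5→3: 1, 3→7: 2, 7→t: 1.
Bottleneck = min = 1.

source→5→3→7→t, bottleneck 1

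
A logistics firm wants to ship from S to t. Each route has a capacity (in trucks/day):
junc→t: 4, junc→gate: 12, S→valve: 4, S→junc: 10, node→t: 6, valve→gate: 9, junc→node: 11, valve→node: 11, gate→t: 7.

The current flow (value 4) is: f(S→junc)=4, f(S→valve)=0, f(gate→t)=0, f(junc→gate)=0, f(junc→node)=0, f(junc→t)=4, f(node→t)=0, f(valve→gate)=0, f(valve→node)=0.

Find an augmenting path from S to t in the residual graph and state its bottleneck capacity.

S→junc→node→t, bottleneck 6

Residual along S→junc→node→t: S→junc: 6, junc→node: 11, node→t: 6.
Bottleneck = min = 6.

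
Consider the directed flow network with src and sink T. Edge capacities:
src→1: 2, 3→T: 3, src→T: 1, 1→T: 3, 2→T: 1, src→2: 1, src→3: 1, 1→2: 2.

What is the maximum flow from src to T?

5

Augment src→T: bottleneck 1. Total 1.
Augment src→1→T: bottleneck 2. Total 3.
Augment src→3→T: bottleneck 1. Total 4.
Augment src→2→T: bottleneck 1. Total 5.
No augmenting path remains in the residual graph.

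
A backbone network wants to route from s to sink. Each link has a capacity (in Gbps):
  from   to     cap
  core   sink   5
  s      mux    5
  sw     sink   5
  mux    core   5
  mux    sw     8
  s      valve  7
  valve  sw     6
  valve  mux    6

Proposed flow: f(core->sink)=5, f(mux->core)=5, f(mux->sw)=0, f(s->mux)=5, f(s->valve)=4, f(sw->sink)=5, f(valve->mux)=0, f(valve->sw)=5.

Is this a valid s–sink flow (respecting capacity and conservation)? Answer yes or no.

Conservation fails at valve: inflow 4 ≠ outflow 5.

No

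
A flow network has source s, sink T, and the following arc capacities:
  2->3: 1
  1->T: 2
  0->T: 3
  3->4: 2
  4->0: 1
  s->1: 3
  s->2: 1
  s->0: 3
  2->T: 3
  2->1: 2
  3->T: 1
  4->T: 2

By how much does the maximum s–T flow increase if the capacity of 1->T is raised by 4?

1

Original max flow = 6.
After raising cap(1->T), augmenting paths through that edge carry 1 more unit.
New max flow = 7. Increase = 1.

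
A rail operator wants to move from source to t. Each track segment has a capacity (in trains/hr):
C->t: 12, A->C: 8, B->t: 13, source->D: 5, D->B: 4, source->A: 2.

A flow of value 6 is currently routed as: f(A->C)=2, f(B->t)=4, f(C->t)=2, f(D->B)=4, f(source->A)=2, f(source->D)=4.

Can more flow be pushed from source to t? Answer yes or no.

Residual reachable from source: {D, source}; t is not reachable.
Saturated cut: D->B, source->A with total capacity 6 = current flow value. Flow is maximum.

No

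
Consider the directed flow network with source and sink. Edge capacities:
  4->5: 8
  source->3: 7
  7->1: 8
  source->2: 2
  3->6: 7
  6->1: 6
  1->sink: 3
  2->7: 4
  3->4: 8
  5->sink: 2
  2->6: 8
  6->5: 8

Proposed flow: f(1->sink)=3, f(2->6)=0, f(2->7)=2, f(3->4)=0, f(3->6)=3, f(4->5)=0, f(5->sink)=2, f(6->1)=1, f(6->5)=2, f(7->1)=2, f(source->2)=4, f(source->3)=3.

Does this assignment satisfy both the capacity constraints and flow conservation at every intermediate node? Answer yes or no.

No

Capacity violated on source->2: flow 4 > capacity 2.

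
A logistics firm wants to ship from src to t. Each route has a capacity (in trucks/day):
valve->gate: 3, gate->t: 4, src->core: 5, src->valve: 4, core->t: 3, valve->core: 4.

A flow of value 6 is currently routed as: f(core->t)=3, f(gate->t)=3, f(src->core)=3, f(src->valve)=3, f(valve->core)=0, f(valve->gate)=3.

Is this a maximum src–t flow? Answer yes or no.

Yes

Residual reachable from src: {core, src, valve}; t is not reachable.
Saturated cut: valve->gate, core->t with total capacity 6 = current flow value. Flow is maximum.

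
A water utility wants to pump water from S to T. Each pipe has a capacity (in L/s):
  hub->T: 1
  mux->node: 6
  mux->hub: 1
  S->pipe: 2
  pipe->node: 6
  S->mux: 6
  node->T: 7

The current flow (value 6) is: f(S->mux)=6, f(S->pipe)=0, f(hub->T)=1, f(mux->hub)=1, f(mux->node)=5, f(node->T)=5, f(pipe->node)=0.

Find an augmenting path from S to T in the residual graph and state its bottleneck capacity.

Residual along S->pipe->node->T: S->pipe: 2, pipe->node: 6, node->T: 2.
Bottleneck = min = 2.

S->pipe->node->T, bottleneck 2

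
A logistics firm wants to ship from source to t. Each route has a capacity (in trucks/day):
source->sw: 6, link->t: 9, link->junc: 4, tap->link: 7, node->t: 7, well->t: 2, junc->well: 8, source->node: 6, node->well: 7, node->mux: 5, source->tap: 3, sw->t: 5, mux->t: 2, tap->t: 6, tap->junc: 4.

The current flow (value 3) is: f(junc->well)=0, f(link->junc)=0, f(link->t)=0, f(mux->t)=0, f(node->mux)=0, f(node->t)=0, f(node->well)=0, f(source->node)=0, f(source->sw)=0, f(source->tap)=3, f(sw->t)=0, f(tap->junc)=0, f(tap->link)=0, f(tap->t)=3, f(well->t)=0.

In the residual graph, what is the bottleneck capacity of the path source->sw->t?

5

Residual capacities along the path: source->sw: 6, sw->t: 5.
Minimum is 5.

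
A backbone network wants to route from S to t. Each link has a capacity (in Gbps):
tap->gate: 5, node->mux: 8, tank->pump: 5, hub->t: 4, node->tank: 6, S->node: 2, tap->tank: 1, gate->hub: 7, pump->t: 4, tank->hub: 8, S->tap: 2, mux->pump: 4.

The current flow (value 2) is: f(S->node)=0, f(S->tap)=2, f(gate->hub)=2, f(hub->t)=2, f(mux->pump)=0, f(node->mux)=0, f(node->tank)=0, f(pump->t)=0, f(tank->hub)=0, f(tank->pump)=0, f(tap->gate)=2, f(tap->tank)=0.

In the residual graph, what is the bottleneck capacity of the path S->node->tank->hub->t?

Residual capacities along the path: S->node: 2, node->tank: 6, tank->hub: 8, hub->t: 2.
Minimum is 2.

2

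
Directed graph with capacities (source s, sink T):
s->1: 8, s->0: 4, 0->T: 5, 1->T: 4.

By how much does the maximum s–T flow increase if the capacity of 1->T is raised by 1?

Original max flow = 8.
After raising cap(1->T), augmenting paths through that edge carry 1 more unit.
New max flow = 9. Increase = 1.

1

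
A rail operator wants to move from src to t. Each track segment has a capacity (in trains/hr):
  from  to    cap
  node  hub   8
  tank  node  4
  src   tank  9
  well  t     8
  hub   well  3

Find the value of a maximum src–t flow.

3

Augment src→tank→node→hub→well→t: bottleneck 3. Total 3.
No augmenting path remains in the residual graph.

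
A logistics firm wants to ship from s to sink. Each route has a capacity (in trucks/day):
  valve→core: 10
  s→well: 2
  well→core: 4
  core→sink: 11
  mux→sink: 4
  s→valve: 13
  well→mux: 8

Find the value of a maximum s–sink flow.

Augment s→well→mux→sink: bottleneck 2. Total 2.
Augment s→valve→core→sink: bottleneck 10. Total 12.
No augmenting path remains in the residual graph.

12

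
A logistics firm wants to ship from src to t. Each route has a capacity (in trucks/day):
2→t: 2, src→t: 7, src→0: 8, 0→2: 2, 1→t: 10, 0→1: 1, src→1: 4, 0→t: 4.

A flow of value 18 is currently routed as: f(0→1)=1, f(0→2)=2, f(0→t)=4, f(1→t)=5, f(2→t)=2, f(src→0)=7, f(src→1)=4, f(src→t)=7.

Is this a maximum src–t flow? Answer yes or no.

Yes

Residual reachable from src: {0, src}; t is not reachable.
Saturated cut: src→1, src→t, 0→2, 0→1, 0→t with total capacity 18 = current flow value. Flow is maximum.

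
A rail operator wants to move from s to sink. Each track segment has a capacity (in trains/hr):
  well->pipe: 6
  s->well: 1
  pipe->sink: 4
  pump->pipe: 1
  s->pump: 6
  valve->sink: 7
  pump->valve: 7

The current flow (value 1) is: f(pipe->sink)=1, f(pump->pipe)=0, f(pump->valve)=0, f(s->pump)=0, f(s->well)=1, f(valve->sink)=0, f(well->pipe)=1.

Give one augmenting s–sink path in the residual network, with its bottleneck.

s->pump->pipe->sink, bottleneck 1

Residual along s->pump->pipe->sink: s->pump: 6, pump->pipe: 1, pipe->sink: 3.
Bottleneck = min = 1.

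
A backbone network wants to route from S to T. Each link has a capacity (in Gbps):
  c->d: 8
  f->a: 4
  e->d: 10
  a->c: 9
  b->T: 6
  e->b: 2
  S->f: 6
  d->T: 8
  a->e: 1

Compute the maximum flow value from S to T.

4

Augment S->f->a->e->b->T: bottleneck 1. Total 1.
Augment S->f->a->c->d->T: bottleneck 3. Total 4.
No augmenting path remains in the residual graph.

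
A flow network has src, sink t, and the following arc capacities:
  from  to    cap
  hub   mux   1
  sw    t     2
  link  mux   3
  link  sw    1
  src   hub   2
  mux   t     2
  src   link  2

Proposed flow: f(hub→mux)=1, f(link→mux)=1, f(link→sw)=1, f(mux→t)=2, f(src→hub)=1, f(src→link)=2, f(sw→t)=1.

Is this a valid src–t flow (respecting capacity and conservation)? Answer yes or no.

Yes

Every edge has 0 ≤ f(e) ≤ cap(e).
At each intermediate node, inflow equals outflow.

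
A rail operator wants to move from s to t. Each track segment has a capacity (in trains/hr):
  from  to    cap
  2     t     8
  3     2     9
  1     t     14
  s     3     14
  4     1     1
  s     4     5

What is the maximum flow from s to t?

9

Augment s->3->2->t: bottleneck 8. Total 8.
Augment s->4->1->t: bottleneck 1. Total 9.
No augmenting path remains in the residual graph.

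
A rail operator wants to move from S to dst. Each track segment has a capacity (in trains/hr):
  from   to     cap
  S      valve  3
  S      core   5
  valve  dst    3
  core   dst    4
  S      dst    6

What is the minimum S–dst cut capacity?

13

Max flow = 13 (via 3 augmenting paths).
In the residual at optimum, the set reachable from S is {S, core}.
Cut edges: S->valve (cap 3), S->dst (cap 6), core->dst (cap 4). Sum = 13.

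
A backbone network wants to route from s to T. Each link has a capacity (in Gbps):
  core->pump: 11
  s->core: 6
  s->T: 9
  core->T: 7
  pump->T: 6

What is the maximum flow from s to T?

Augment s->T: bottleneck 9. Total 9.
Augment s->core->T: bottleneck 6. Total 15.
No augmenting path remains in the residual graph.

15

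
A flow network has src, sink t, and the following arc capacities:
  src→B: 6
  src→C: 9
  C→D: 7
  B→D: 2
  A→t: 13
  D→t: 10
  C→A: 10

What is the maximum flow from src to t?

11

Augment src→B→D→t: bottleneck 2. Total 2.
Augment src→C→D→t: bottleneck 7. Total 9.
Augment src→C→A→t: bottleneck 2. Total 11.
No augmenting path remains in the residual graph.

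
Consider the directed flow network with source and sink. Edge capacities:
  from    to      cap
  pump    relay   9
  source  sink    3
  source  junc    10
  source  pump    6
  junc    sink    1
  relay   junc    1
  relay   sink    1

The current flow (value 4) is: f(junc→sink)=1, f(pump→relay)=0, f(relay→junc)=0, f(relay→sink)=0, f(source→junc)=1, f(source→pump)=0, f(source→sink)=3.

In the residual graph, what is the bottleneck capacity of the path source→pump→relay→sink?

1

Residual capacities along the path: source→pump: 6, pump→relay: 9, relay→sink: 1.
Minimum is 1.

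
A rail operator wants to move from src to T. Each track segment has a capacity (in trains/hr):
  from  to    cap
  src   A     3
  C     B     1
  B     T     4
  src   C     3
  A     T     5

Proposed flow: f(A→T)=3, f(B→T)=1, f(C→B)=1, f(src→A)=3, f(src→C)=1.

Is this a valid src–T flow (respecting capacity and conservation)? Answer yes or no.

Every edge has 0 ≤ f(e) ≤ cap(e).
At each intermediate node, inflow equals outflow.

Yes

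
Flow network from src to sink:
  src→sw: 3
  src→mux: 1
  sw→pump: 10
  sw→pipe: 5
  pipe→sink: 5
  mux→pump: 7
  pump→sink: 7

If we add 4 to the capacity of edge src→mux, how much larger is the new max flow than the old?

Original max flow = 4.
After raising cap(src→mux), augmenting paths through that edge carry 4 more units.
New max flow = 8. Increase = 4.

4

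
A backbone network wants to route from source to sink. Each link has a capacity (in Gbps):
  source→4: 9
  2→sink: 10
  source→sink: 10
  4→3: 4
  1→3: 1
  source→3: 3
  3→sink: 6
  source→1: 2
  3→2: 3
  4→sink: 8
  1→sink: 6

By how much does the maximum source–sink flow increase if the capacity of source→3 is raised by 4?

Original max flow = 24.
After raising cap(source→3), augmenting paths through that edge carry 4 more units.
New max flow = 28. Increase = 4.

4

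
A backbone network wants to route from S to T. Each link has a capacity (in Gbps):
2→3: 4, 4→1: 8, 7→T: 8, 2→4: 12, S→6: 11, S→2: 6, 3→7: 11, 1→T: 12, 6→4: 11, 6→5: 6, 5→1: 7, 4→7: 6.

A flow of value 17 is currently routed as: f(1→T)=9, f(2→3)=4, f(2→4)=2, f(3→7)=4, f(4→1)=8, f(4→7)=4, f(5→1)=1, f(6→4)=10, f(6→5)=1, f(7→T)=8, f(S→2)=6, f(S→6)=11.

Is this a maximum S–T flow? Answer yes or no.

Yes

Residual reachable from S: {S}; T is not reachable.
Saturated cut: S→2, S→6 with total capacity 17 = current flow value. Flow is maximum.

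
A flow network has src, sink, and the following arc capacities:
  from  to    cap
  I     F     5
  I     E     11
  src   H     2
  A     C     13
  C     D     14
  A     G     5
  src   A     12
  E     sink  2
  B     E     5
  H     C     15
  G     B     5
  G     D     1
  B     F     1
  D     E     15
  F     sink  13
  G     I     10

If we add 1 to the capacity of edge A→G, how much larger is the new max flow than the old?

Original max flow = 7.
After raising cap(A→G), augmenting paths through that edge carry 1 more unit.
New max flow = 8. Increase = 1.

1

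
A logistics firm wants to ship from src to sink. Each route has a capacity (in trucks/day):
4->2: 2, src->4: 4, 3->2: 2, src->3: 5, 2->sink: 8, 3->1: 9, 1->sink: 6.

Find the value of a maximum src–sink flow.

7

Augment src->4->2->sink: bottleneck 2. Total 2.
Augment src->3->2->sink: bottleneck 2. Total 4.
Augment src->3->1->sink: bottleneck 3. Total 7.
No augmenting path remains in the residual graph.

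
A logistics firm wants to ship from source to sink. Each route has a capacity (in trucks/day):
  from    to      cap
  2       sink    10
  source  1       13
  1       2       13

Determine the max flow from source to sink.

Augment source->1->2->sink: bottleneck 10. Total 10.
No augmenting path remains in the residual graph.

10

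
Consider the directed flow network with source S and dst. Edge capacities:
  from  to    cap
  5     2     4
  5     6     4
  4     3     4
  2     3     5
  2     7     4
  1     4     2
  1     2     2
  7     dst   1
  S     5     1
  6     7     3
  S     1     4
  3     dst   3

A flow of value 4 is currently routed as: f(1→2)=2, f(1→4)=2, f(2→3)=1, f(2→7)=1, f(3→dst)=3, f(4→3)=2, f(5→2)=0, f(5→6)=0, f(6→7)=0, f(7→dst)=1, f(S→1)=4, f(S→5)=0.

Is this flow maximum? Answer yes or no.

Residual reachable from S: {1, 2, 3, 4, 5, 6, 7, S}; dst is not reachable.
Saturated cut: 3→dst, 7→dst with total capacity 4 = current flow value. Flow is maximum.

Yes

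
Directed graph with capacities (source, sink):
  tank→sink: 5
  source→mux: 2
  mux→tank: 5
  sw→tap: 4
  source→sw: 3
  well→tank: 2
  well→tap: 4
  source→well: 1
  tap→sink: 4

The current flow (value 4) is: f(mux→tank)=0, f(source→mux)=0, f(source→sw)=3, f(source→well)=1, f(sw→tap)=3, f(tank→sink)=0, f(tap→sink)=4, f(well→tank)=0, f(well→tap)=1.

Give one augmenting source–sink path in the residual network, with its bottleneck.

source→mux→tank→sink, bottleneck 2

Residual along source→mux→tank→sink: source→mux: 2, mux→tank: 5, tank→sink: 5.
Bottleneck = min = 2.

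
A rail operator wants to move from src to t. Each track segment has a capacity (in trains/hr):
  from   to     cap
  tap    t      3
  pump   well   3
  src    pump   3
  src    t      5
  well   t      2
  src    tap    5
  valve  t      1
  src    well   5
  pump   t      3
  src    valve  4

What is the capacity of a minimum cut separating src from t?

14

Max flow = 14 (via 5 augmenting paths).
In the residual at optimum, the set reachable from src is {src, tap, valve, well}.
Cut edges: src->pump (cap 3), src->t (cap 5), valve->t (cap 1), well->t (cap 2), tap->t (cap 3). Sum = 14.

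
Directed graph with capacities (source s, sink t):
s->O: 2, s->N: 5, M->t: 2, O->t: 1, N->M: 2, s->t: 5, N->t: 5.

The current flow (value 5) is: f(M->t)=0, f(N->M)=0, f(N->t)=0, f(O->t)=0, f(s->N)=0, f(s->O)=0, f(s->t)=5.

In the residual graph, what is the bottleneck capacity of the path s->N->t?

Residual capacities along the path: s->N: 5, N->t: 5.
Minimum is 5.

5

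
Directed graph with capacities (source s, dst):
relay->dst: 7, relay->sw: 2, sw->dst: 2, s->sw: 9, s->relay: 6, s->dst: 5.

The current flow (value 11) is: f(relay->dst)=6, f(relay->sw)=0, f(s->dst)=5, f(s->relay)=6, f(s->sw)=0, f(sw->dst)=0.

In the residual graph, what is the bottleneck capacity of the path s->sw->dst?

2

Residual capacities along the path: s->sw: 9, sw->dst: 2.
Minimum is 2.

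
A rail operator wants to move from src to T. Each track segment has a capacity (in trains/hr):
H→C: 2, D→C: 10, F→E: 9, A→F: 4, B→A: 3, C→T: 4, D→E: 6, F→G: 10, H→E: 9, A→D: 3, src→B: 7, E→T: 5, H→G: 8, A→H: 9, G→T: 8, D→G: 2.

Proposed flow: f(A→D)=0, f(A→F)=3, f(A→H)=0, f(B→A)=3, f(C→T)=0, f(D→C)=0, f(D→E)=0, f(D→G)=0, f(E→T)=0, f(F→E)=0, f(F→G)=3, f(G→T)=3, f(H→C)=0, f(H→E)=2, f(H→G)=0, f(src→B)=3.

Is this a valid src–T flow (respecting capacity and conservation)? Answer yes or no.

Conservation fails at H: inflow 0 ≠ outflow 2.

No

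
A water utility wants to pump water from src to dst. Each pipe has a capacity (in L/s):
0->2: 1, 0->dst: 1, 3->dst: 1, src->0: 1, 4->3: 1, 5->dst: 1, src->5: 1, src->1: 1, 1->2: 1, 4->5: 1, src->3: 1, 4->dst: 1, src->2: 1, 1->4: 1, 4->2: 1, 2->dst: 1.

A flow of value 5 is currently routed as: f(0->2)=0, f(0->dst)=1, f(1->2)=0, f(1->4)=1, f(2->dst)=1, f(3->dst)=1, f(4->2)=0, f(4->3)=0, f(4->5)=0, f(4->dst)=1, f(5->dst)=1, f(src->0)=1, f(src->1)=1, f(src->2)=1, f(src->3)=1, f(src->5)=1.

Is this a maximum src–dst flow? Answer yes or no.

Yes

Residual reachable from src: {src}; dst is not reachable.
Saturated cut: src->1, src->0, src->5, src->3, src->2 with total capacity 5 = current flow value. Flow is maximum.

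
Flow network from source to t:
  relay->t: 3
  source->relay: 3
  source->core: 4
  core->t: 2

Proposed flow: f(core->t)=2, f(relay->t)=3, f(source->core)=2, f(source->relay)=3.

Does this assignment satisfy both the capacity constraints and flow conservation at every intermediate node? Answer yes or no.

Every edge has 0 ≤ f(e) ≤ cap(e).
At each intermediate node, inflow equals outflow.

Yes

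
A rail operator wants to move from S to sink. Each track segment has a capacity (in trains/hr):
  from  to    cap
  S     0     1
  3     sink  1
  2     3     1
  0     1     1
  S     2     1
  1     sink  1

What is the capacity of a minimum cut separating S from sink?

2

Max flow = 2 (via 2 augmenting paths).
In the residual at optimum, the set reachable from S is {S}.
Cut edges: S→0 (cap 1), S→2 (cap 1). Sum = 2.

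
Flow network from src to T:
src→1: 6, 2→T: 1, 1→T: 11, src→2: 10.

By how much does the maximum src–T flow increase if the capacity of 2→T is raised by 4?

Original max flow = 7.
After raising cap(2→T), augmenting paths through that edge carry 4 more units.
New max flow = 11. Increase = 4.

4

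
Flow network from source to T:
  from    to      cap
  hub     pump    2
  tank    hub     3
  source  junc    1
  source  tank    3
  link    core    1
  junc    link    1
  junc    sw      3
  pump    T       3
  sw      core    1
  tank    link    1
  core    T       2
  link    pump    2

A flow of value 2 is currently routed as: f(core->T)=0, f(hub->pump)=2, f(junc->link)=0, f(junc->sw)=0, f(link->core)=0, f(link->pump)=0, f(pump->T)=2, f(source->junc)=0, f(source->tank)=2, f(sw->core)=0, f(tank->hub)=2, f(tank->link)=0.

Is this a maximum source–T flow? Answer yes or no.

No

Residual path source->tank->link->pump->T has bottleneck 1 > 0.
Pushing 1 along it raises the flow to 3, so the given flow is not maximum.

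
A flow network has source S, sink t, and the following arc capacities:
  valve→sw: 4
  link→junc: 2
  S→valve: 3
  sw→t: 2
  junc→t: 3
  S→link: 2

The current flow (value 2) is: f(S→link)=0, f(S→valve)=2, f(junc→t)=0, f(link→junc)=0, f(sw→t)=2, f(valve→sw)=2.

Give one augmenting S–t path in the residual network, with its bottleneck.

Residual along S→link→junc→t: S→link: 2, link→junc: 2, junc→t: 3.
Bottleneck = min = 2.

S→link→junc→t, bottleneck 2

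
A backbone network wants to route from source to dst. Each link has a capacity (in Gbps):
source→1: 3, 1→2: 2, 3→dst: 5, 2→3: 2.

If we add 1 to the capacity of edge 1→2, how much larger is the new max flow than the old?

Original max flow = 2.
Even with extra capacity on 1→2, another cut of capacity 2 remains binding.
New max flow = 2. Increase = 0.

0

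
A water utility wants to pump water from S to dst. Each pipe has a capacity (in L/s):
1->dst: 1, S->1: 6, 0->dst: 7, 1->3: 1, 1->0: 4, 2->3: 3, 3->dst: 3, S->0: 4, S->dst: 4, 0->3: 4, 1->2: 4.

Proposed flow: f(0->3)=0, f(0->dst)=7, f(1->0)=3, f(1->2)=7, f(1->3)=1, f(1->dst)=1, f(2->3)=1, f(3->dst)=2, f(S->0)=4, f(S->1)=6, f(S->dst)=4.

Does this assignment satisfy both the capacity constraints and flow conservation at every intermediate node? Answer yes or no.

Capacity violated on 1->2: flow 7 > capacity 4.

No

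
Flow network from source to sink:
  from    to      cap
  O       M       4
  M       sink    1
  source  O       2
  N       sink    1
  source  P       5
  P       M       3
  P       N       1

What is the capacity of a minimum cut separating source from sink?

2

Max flow = 2 (via 2 augmenting paths).
In the residual at optimum, the set reachable from source is {M, O, P, source}.
Cut edges: P->N (cap 1), M->sink (cap 1). Sum = 2.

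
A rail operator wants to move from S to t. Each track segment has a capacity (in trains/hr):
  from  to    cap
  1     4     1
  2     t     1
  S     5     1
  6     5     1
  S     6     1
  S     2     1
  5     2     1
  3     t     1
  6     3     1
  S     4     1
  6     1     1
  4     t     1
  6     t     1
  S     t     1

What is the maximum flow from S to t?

4

Augment S->t: bottleneck 1. Total 1.
Augment S->6->t: bottleneck 1. Total 2.
Augment S->2->t: bottleneck 1. Total 3.
Augment S->4->t: bottleneck 1. Total 4.
No augmenting path remains in the residual graph.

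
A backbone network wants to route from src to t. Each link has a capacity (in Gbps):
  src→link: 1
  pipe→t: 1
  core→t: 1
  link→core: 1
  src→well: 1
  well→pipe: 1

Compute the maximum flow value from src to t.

2

Augment src→well→pipe→t: bottleneck 1. Total 1.
Augment src→link→core→t: bottleneck 1. Total 2.
No augmenting path remains in the residual graph.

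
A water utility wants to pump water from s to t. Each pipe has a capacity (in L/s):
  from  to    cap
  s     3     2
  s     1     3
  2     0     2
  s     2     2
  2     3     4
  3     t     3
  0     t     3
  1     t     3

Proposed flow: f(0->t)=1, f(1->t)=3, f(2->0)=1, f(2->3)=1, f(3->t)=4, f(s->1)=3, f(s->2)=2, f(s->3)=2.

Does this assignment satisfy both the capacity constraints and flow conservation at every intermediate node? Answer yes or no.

Capacity violated on 3->t: flow 4 > capacity 3.

No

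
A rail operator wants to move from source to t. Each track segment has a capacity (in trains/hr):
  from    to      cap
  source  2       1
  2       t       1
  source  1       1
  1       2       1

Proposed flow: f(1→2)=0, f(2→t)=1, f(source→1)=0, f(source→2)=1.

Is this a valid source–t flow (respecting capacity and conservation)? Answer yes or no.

Yes

Every edge has 0 ≤ f(e) ≤ cap(e).
At each intermediate node, inflow equals outflow.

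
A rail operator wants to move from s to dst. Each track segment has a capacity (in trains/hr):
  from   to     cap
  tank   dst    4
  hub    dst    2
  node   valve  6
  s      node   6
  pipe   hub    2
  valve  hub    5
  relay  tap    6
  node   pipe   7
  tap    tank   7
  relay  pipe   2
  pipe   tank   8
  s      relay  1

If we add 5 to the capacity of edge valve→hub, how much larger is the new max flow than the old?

Original max flow = 6.
Edge valve→hub does not cross the min cut (source side {hub, node, pipe, relay, s, tank, tap, valve}), so extra capacity there cannot help.
New max flow = 6. Increase = 0.

0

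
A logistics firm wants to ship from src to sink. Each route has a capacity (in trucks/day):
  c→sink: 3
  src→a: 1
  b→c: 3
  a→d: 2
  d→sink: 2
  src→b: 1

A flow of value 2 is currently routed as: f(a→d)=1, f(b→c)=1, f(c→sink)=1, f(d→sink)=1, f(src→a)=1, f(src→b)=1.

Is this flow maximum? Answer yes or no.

Yes

Residual reachable from src: {src}; sink is not reachable.
Saturated cut: src→b, src→a with total capacity 2 = current flow value. Flow is maximum.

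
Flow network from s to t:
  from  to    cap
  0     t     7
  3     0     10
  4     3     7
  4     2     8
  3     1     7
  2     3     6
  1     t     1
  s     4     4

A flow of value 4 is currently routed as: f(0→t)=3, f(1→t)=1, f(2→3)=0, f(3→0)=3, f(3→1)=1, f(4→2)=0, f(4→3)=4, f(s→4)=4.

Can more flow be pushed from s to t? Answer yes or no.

Residual reachable from s: {s}; t is not reachable.
Saturated cut: s→4 with total capacity 4 = current flow value. Flow is maximum.

No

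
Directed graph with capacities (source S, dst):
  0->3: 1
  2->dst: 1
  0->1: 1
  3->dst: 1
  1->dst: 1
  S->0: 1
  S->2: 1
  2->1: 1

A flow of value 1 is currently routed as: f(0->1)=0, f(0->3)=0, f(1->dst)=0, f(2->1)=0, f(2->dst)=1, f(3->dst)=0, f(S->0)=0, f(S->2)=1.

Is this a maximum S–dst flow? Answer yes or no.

No

Residual path S->0->3->dst has bottleneck 1 > 0.
Pushing 1 along it raises the flow to 2, so the given flow is not maximum.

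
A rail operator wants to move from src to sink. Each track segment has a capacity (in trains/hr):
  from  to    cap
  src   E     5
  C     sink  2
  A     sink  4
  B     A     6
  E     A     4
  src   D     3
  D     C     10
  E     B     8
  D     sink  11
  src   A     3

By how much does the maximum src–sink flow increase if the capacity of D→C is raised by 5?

Original max flow = 7.
Edge D→C does not cross the min cut (source side {A, B, E, src}), so extra capacity there cannot help.
New max flow = 7. Increase = 0.

0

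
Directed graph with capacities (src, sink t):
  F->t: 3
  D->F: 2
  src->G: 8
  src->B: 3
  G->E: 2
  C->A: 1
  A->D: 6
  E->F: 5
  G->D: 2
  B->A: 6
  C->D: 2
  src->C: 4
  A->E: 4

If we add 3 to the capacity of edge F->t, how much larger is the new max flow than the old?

3

Original max flow = 3.
After raising cap(F->t), augmenting paths through that edge carry 3 more units.
New max flow = 6. Increase = 3.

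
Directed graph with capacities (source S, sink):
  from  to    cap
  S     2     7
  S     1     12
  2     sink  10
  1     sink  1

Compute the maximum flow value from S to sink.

Augment S→2→sink: bottleneck 7. Total 7.
Augment S→1→sink: bottleneck 1. Total 8.
No augmenting path remains in the residual graph.

8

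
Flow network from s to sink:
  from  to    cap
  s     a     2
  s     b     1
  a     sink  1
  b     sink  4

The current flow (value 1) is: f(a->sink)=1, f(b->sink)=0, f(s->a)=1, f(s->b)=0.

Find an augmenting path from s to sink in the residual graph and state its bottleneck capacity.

Residual along s->b->sink: s->b: 1, b->sink: 4.
Bottleneck = min = 1.

s->b->sink, bottleneck 1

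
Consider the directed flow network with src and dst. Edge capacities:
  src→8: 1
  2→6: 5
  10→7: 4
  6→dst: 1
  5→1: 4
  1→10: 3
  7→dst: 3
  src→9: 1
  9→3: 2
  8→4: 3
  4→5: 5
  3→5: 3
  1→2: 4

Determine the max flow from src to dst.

Augment src→8→4→5→1→10→7→dst: bottleneck 1. Total 1.
Augment src→9→3→5→1→10→7→dst: bottleneck 1. Total 2.
No augmenting path remains in the residual graph.

2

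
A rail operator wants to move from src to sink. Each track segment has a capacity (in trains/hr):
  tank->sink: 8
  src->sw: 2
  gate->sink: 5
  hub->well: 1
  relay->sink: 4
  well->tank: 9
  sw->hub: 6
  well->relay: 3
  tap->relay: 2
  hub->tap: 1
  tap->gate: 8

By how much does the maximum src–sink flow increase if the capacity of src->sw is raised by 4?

Original max flow = 2.
Even with extra capacity on src->sw, another cut of capacity 2 remains binding.
New max flow = 2. Increase = 0.

0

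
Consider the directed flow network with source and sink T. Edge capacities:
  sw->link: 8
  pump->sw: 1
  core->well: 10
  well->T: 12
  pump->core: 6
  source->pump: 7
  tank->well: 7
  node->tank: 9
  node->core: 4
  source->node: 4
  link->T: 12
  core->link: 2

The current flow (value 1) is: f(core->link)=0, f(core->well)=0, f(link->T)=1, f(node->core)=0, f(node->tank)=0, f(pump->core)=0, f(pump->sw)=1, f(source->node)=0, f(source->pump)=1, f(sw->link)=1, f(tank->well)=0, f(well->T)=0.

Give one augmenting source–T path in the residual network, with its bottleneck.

source->pump->core->link->T, bottleneck 2

Residual along source->pump->core->link->T: source->pump: 6, pump->core: 6, core->link: 2, link->T: 11.
Bottleneck = min = 2.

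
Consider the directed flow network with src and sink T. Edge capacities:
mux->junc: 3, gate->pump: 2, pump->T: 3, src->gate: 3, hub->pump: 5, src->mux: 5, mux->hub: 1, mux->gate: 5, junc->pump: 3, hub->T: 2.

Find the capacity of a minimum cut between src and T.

4

Max flow = 4 (via 3 augmenting paths).
In the residual at optimum, the set reachable from src is {gate, junc, mux, pump, src}.
Cut edges: mux->hub (cap 1), pump->T (cap 3). Sum = 4.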